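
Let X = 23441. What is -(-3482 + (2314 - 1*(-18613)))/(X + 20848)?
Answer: -5815/14763 ≈ -0.39389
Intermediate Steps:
-(-3482 + (2314 - 1*(-18613)))/(X + 20848) = -(-3482 + (2314 - 1*(-18613)))/(23441 + 20848) = -(-3482 + (2314 + 18613))/44289 = -(-3482 + 20927)/44289 = -17445/44289 = -1*5815/14763 = -5815/14763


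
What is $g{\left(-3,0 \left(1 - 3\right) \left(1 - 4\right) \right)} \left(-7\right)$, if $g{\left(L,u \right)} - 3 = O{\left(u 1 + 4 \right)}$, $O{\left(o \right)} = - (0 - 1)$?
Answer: $-28$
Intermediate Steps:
$O{\left(o \right)} = 1$ ($O{\left(o \right)} = \left(-1\right) \left(-1\right) = 1$)
$g{\left(L,u \right)} = 4$ ($g{\left(L,u \right)} = 3 + 1 = 4$)
$g{\left(-3,0 \left(1 - 3\right) \left(1 - 4\right) \right)} \left(-7\right) = 4 \left(-7\right) = -28$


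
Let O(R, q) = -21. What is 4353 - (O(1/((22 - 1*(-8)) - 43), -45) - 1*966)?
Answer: 5340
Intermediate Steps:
4353 - (O(1/((22 - 1*(-8)) - 43), -45) - 1*966) = 4353 - (-21 - 1*966) = 4353 - (-21 - 966) = 4353 - 1*(-987) = 4353 + 987 = 5340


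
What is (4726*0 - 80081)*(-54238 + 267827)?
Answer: -17104420709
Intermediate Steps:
(4726*0 - 80081)*(-54238 + 267827) = (0 - 80081)*213589 = -80081*213589 = -17104420709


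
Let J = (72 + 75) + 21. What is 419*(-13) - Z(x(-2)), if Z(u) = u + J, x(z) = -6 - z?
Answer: -5611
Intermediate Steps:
J = 168 (J = 147 + 21 = 168)
Z(u) = 168 + u (Z(u) = u + 168 = 168 + u)
419*(-13) - Z(x(-2)) = 419*(-13) - (168 + (-6 - 1*(-2))) = -5447 - (168 + (-6 + 2)) = -5447 - (168 - 4) = -5447 - 1*164 = -5447 - 164 = -5611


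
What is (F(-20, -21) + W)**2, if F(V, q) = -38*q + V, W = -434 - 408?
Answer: 4096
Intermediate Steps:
W = -842
F(V, q) = V - 38*q
(F(-20, -21) + W)**2 = ((-20 - 38*(-21)) - 842)**2 = ((-20 + 798) - 842)**2 = (778 - 842)**2 = (-64)**2 = 4096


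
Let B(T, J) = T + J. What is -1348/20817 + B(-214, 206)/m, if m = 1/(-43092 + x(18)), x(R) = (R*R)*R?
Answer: 6205130012/20817 ≈ 2.9808e+5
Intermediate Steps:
x(R) = R³ (x(R) = R²*R = R³)
B(T, J) = J + T
m = -1/37260 (m = 1/(-43092 + 18³) = 1/(-43092 + 5832) = 1/(-37260) = -1/37260 ≈ -2.6838e-5)
-1348/20817 + B(-214, 206)/m = -1348/20817 + (206 - 214)/(-1/37260) = -1348*1/20817 - 8*(-37260) = -1348/20817 + 298080 = 6205130012/20817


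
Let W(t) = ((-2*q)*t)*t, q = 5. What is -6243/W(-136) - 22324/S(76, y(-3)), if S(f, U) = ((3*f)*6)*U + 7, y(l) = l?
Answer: 244389683/44575360 ≈ 5.4826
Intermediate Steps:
W(t) = -10*t² (W(t) = ((-2*5)*t)*t = (-10*t)*t = -10*t²)
S(f, U) = 7 + 18*U*f (S(f, U) = (18*f)*U + 7 = 18*U*f + 7 = 7 + 18*U*f)
-6243/W(-136) - 22324/S(76, y(-3)) = -6243/((-10*(-136)²)) - 22324/(7 + 18*(-3)*76) = -6243/((-10*18496)) - 22324/(7 - 4104) = -6243/(-184960) - 22324/(-4097) = -6243*(-1/184960) - 22324*(-1/4097) = 6243/184960 + 22324/4097 = 244389683/44575360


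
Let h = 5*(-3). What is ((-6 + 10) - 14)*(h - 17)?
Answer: 320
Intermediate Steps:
h = -15
((-6 + 10) - 14)*(h - 17) = ((-6 + 10) - 14)*(-15 - 17) = (4 - 14)*(-32) = -10*(-32) = 320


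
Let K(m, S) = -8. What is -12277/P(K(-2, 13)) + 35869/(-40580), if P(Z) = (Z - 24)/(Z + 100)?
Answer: 2864582057/81160 ≈ 35296.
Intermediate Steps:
P(Z) = (-24 + Z)/(100 + Z)
-12277/P(K(-2, 13)) + 35869/(-40580) = -12277*(100 - 8)/(-24 - 8) + 35869/(-40580) = -12277/(-32/92) + 35869*(-1/40580) = -12277/((1/92)*(-32)) - 35869/40580 = -12277/(-8/23) - 35869/40580 = -12277*(-23/8) - 35869/40580 = 282371/8 - 35869/40580 = 2864582057/81160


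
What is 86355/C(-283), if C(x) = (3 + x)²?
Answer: 17271/15680 ≈ 1.1015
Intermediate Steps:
86355/C(-283) = 86355/((3 - 283)²) = 86355/((-280)²) = 86355/78400 = 86355*(1/78400) = 17271/15680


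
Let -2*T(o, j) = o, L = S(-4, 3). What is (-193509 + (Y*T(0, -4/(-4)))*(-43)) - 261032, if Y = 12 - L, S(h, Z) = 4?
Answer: -454541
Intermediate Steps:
L = 4
T(o, j) = -o/2
Y = 8 (Y = 12 - 1*4 = 12 - 4 = 8)
(-193509 + (Y*T(0, -4/(-4)))*(-43)) - 261032 = (-193509 + (8*(-½*0))*(-43)) - 261032 = (-193509 + (8*0)*(-43)) - 261032 = (-193509 + 0*(-43)) - 261032 = (-193509 + 0) - 261032 = -193509 - 261032 = -454541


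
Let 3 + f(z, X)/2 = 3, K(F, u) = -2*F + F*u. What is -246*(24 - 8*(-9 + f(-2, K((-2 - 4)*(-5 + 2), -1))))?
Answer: -23616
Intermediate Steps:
f(z, X) = 0 (f(z, X) = -6 + 2*3 = -6 + 6 = 0)
-246*(24 - 8*(-9 + f(-2, K((-2 - 4)*(-5 + 2), -1)))) = -246*(24 - 8*(-9 + 0)) = -246*(24 - 8*(-9)) = -246*(24 + 72) = -246*96 = -23616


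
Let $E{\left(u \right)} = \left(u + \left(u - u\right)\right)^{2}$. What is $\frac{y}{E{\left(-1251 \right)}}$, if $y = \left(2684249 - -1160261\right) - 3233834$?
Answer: $\frac{610676}{1565001} \approx 0.39021$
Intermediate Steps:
$E{\left(u \right)} = u^{2}$ ($E{\left(u \right)} = \left(u + 0\right)^{2} = u^{2}$)
$y = 610676$ ($y = \left(2684249 + \left(-76600 + 1236861\right)\right) - 3233834 = \left(2684249 + 1160261\right) - 3233834 = 3844510 - 3233834 = 610676$)
$\frac{y}{E{\left(-1251 \right)}} = \frac{610676}{\left(-1251\right)^{2}} = \frac{610676}{1565001}$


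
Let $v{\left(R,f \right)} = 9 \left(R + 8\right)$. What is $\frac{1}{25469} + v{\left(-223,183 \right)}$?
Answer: $- \frac{49282514}{25469} \approx -1935.0$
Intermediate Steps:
$v{\left(R,f \right)} = 72 + 9 R$ ($v{\left(R,f \right)} = 9 \left(8 + R\right) = 72 + 9 R$)
$\frac{1}{25469} + v{\left(-223,183 \right)} = \frac{1}{25469} + \left(72 + 9 \left(-223\right)\right) = \frac{1}{25469} + \left(72 - 2007\right) = \frac{1}{25469} - 1935 = - \frac{49282514}{25469}$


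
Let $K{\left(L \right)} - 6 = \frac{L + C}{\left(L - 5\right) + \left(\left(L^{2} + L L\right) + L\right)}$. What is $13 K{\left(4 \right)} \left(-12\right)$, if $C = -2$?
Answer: $- \frac{33072}{35} \approx -944.91$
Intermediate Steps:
$K{\left(L \right)} = 6 + \frac{-2 + L}{-5 + 2 L + 2 L^{2}}$ ($K{\left(L \right)} = 6 + \frac{L - 2}{\left(L - 5\right) + \left(\left(L^{2} + L L\right) + L\right)} = 6 + \frac{-2 + L}{\left(-5 + L\right) + \left(\left(L^{2} + L^{2}\right) + L\right)} = 6 + \frac{-2 + L}{\left(-5 + L\right) + \left(2 L^{2} + L\right)} = 6 + \frac{-2 + L}{\left(-5 + L\right) + \left(L + 2 L^{2}\right)} = 6 + \frac{-2 + L}{-5 + 2 L + 2 L^{2}}$)
$13 K{\left(4 \right)} \left(-12\right) = 13 \frac{-32 + 12 \cdot 4^{2} + 13 \cdot 4}{-5 + 2 \cdot 4 + 2 \cdot 4^{2}} \left(-12\right) = 13 \frac{-32 + 12 \cdot 16 + 52}{-5 + 8 + 2 \cdot 16} \left(-12\right) = 13 \frac{-32 + 192 + 52}{-5 + 8 + 32} \left(-12\right) = 13 \cdot \frac{1}{35} \cdot 212 \left(-12\right) = 13 \cdot \frac{212}{35} \left(-12\right) = \frac{2756}{35} \left(-12\right) = - \frac{33072}{35}$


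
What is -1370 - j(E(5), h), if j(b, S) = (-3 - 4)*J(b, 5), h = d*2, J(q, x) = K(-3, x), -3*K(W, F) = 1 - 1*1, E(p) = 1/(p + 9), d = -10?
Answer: -1370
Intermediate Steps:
E(p) = 1/(9 + p)
K(W, F) = 0 (K(W, F) = -(1 - 1*1)/3 = -(1 - 1)/3 = -⅓*0 = 0)
J(q, x) = 0
h = -20 (h = -10*2 = -20)
j(b, S) = 0 (j(b, S) = (-3 - 4)*0 = -7*0 = 0)
-1370 - j(E(5), h) = -1370 - 1*0 = -1370 + 0 = -1370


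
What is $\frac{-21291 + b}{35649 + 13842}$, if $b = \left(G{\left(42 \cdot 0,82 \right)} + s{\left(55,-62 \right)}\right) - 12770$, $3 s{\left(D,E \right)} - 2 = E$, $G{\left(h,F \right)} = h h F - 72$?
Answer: $- \frac{34153}{49491} \approx -0.69009$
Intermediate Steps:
$G{\left(h,F \right)} = -72 + F h^{2}$ ($G{\left(h,F \right)} = h^{2} F - 72 = F h^{2} - 72 = -72 + F h^{2}$)
$s{\left(D,E \right)} = \frac{2}{3} + \frac{E}{3}$
$b = -12862$ ($b = \left(\left(-72 + 82 \left(42 \cdot 0\right)^{2}\right) + \left(\frac{2}{3} + \frac{1}{3} \left(-62\right)\right)\right) - 12770 = \left(\left(-72 + 82 \cdot 0^{2}\right) + \left(\frac{2}{3} - \frac{62}{3}\right)\right) - 12770 = \left(\left(-72 + 82 \cdot 0\right) - 20\right) - 12770 = \left(\left(-72 + 0\right) - 20\right) - 12770 = \left(-72 - 20\right) - 12770 = -92 - 12770 = -12862$)
$\frac{-21291 + b}{35649 + 13842} = \frac{-21291 - 12862}{35649 + 13842} = - \frac{34153}{49491}$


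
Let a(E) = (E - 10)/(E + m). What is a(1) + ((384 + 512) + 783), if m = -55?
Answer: 10075/6 ≈ 1679.2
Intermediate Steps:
a(E) = (-10 + E)/(-55 + E) (a(E) = (E - 10)/(E - 55) = (-10 + E)/(-55 + E))
a(1) + ((384 + 512) + 783) = (-10 + 1)/(-55 + 1) + ((384 + 512) + 783) = -9/(-54) + (896 + 783) = -1/54*(-9) + 1679 = 1/6 + 1679 = 10075/6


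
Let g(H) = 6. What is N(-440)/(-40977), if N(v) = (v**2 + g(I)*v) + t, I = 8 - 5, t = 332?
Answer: -63764/13659 ≈ -4.6683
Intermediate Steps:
I = 3
N(v) = 332 + v**2 + 6*v (N(v) = (v**2 + 6*v) + 332 = 332 + v**2 + 6*v)
N(-440)/(-40977) = (332 + (-440)**2 + 6*(-440))/(-40977) = (332 + 193600 - 2640)*(-1/40977) = 191292*(-1/40977) = -63764/13659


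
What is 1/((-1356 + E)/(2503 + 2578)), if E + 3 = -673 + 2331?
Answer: 5081/299 ≈ 16.993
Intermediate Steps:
E = 1655 (E = -3 + (-673 + 2331) = -3 + 1658 = 1655)
1/((-1356 + E)/(2503 + 2578)) = 1/((-1356 + 1655)/(2503 + 2578)) = 1/(299/5081) = 5081/299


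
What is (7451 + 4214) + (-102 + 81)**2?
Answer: 12106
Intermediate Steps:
(7451 + 4214) + (-102 + 81)**2 = 11665 + (-21)**2 = 11665 + 441 = 12106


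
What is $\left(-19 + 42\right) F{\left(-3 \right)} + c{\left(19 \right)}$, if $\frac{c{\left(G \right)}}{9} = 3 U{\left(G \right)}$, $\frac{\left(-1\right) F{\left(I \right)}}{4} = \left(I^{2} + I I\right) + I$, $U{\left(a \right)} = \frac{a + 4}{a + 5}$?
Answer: $- \frac{10833}{8} \approx -1354.1$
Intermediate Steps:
$U{\left(a \right)} = \frac{4 + a}{5 + a}$
$F{\left(I \right)} = - 8 I^{2} - 4 I$ ($F{\left(I \right)} = - 4 \left(\left(I^{2} + I I\right) + I\right) = - 4 \left(\left(I^{2} + I^{2}\right) + I\right) = - 4 \left(2 I^{2} + I\right) = - 4 \left(I + 2 I^{2}\right) = - 8 I^{2} - 4 I$)
$c{\left(G \right)} = \frac{27 \left(4 + G\right)}{5 + G}$ ($c{\left(G \right)} = 9 \cdot 3 \frac{4 + G}{5 + G} = 9 \frac{3 \left(4 + G\right)}{5 + G} = \frac{27 \left(4 + G\right)}{5 + G}$)
$\left(-19 + 42\right) F{\left(-3 \right)} + c{\left(19 \right)} = \left(-19 + 42\right) \left(\left(-4\right) \left(-3\right) \left(1 + 2 \left(-3\right)\right)\right) + \frac{27 \left(4 + 19\right)}{5 + 19} = 23 \left(\left(-4\right) \left(-3\right) \left(1 - 6\right)\right) + 27 \cdot \frac{1}{24} \cdot 23 = 23 \left(\left(-4\right) \left(-3\right) \left(-5\right)\right) + 27 \cdot \frac{1}{24} \cdot 23 = 23 \left(-60\right) + \frac{207}{8} = -1380 + \frac{207}{8} = - \frac{10833}{8}$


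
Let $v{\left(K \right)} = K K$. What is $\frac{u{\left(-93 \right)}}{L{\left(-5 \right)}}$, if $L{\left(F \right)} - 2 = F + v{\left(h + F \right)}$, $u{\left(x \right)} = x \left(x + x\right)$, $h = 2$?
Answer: $2883$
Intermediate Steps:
$u{\left(x \right)} = 2 x^{2}$ ($u{\left(x \right)} = x 2 x = 2 x^{2}$)
$v{\left(K \right)} = K^{2}$
$L{\left(F \right)} = 2 + F + \left(2 + F\right)^{2}$ ($L{\left(F \right)} = 2 + \left(F + \left(2 + F\right)^{2}\right) = 2 + F + \left(2 + F\right)^{2}$)
$\frac{u{\left(-93 \right)}}{L{\left(-5 \right)}} = \frac{2 \left(-93\right)^{2}}{2 - 5 + \left(2 - 5\right)^{2}} = \frac{2 \cdot 8649}{2 - 5 + \left(-3\right)^{2}} = \frac{17298}{2 - 5 + 9} = \frac{17298}{6} = 17298 \cdot \frac{1}{6} = 2883$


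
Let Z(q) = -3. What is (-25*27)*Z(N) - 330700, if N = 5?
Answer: -328675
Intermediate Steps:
(-25*27)*Z(N) - 330700 = -25*27*(-3) - 330700 = -675*(-3) - 330700 = 2025 - 330700 = -328675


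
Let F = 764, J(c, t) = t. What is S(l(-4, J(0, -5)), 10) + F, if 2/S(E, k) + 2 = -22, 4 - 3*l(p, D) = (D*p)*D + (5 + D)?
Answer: 9167/12 ≈ 763.92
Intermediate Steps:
l(p, D) = -⅓ - D/3 - p*D²/3 (l(p, D) = 4/3 - ((D*p)*D + (5 + D))/3 = 4/3 - (p*D² + (5 + D))/3 = 4/3 - (5 + D + p*D²)/3 = 4/3 + (-5/3 - D/3 - p*D²/3) = -⅓ - D/3 - p*D²/3)
S(E, k) = -1/12 (S(E, k) = 2/(-2 - 22) = 2/(-24) = 2*(-1/24) = -1/12)
S(l(-4, J(0, -5)), 10) + F = -1/12 + 764 = 9167/12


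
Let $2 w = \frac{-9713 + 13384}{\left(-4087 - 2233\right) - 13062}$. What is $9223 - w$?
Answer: $\frac{357524043}{38764} \approx 9223.1$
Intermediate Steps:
$w = - \frac{3671}{38764}$ ($w = \frac{\left(-9713 + 13384\right) \frac{1}{\left(-4087 - 2233\right) - 13062}}{2} = \frac{3671 \frac{1}{\left(-4087 - 2233\right) - 13062}}{2} = \frac{3671 \frac{1}{-6320 - 13062}}{2} = \frac{3671 \frac{1}{-19382}}{2} = \frac{3671 \left(- \frac{1}{19382}\right)}{2} = \frac{1}{2} \left(- \frac{3671}{19382}\right) = - \frac{3671}{38764} \approx -0.094701$)
$9223 - w = 9223 - - \frac{3671}{38764} = 9223 + \frac{3671}{38764} = \frac{357524043}{38764}$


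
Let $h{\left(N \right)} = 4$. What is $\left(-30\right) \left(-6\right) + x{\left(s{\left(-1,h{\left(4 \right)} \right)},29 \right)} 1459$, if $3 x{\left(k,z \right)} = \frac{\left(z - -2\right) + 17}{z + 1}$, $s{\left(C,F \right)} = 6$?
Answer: $\frac{14372}{15} \approx 958.13$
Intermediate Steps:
$x{\left(k,z \right)} = \frac{19 + z}{3 \left(1 + z\right)}$ ($x{\left(k,z \right)} = \frac{\left(\left(z - -2\right) + 17\right) \frac{1}{z + 1}}{3} = \frac{\left(\left(z + 2\right) + 17\right) \frac{1}{1 + z}}{3} = \frac{\left(\left(2 + z\right) + 17\right) \frac{1}{1 + z}}{3} = \frac{\left(19 + z\right) \frac{1}{1 + z}}{3} = \frac{\frac{1}{1 + z} \left(19 + z\right)}{3} = \frac{19 + z}{3 \left(1 + z\right)}$)
$\left(-30\right) \left(-6\right) + x{\left(s{\left(-1,h{\left(4 \right)} \right)},29 \right)} 1459 = \left(-30\right) \left(-6\right) + \frac{19 + 29}{3 \left(1 + 29\right)} 1459 = 180 + \frac{1}{3} \cdot \frac{1}{30} \cdot 48 \cdot 1459 = 180 + \frac{8}{15} \cdot 1459 = 180 + \frac{11672}{15} = \frac{14372}{15}$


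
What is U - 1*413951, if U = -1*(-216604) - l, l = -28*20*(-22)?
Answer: -209667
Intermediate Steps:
l = 12320 (l = -560*(-22) = 12320)
U = 204284 (U = -1*(-216604) - 1*12320 = 216604 - 12320 = 204284)
U - 1*413951 = 204284 - 1*413951 = 204284 - 413951 = -209667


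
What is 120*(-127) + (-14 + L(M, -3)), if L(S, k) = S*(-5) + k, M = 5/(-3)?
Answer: -45746/3 ≈ -15249.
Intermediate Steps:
M = -5/3 (M = 5*(-1/3) = -5/3 ≈ -1.6667)
L(S, k) = k - 5*S (L(S, k) = -5*S + k = k - 5*S)
120*(-127) + (-14 + L(M, -3)) = 120*(-127) + (-14 + (-3 - 5*(-5/3))) = -15240 + (-14 + (-3 + 25/3)) = -15240 + (-14 + 16/3) = -15240 - 26/3 = -45746/3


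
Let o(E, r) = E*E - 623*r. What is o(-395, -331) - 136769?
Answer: 225469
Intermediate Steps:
o(E, r) = E² - 623*r
o(-395, -331) - 136769 = ((-395)² - 623*(-331)) - 136769 = (156025 + 206213) - 136769 = 362238 - 136769 = 225469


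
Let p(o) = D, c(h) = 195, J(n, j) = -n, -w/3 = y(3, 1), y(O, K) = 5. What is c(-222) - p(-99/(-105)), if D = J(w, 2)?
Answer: 180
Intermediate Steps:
w = -15 (w = -3*5 = -15)
D = 15 (D = -1*(-15) = 15)
p(o) = 15
c(-222) - p(-99/(-105)) = 195 - 1*15 = 195 - 15 = 180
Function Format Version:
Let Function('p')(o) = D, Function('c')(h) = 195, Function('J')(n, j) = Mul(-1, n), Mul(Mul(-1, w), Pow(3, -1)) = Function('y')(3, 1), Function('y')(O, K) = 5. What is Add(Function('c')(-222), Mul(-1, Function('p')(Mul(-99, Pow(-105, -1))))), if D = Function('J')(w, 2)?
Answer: 180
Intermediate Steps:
w = -15 (w = Mul(-3, 5) = -15)
D = 15 (D = Mul(-1, -15) = 15)
Function('p')(o) = 15
Add(Function('c')(-222), Mul(-1, Function('p')(Mul(-99, Pow(-105, -1))))) = Add(195, Mul(-1, 15)) = Add(195, -15) = 180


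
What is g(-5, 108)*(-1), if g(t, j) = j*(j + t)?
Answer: -11124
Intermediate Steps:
g(-5, 108)*(-1) = (108*(108 - 5))*(-1) = (108*103)*(-1) = 11124*(-1) = -11124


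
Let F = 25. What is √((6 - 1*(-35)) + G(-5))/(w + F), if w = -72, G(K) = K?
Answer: -6/47 ≈ -0.12766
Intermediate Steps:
√((6 - 1*(-35)) + G(-5))/(w + F) = √((6 - 1*(-35)) - 5)/(-72 + 25) = √((6 + 35) - 5)/(-47) = -√(41 - 5)/47 = -√36/47 = -1/47*6 = -6/47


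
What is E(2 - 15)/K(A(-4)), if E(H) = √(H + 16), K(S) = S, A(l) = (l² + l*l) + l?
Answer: √3/28 ≈ 0.061859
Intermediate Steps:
A(l) = l + 2*l² (A(l) = (l² + l²) + l = 2*l² + l = l + 2*l²)
E(H) = √(16 + H)
E(2 - 15)/K(A(-4)) = √(16 + (2 - 15))/((-4*(1 + 2*(-4)))) = √(16 - 13)/((-4*(1 - 8))) = √3/((-4*(-7))) = √3/28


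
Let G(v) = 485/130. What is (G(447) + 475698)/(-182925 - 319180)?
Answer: -2473649/2610946 ≈ -0.94741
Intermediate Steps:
G(v) = 97/26 (G(v) = 485*(1/130) = 97/26)
(G(447) + 475698)/(-182925 - 319180) = (97/26 + 475698)/(-182925 - 319180) = (12368245/26)/(-502105) = (12368245/26)*(-1/502105) = -2473649/2610946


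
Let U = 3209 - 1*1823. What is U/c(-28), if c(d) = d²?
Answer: 99/56 ≈ 1.7679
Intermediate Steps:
U = 1386 (U = 3209 - 1823 = 1386)
U/c(-28) = 1386/((-28)²) = 1386/784 = 1386*(1/784) = 99/56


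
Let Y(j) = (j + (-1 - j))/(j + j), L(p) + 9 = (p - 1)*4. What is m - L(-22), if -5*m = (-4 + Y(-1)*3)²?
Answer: 399/4 ≈ 99.750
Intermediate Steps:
L(p) = -13 + 4*p (L(p) = -9 + (p - 1)*4 = -9 + (-1 + p)*4 = -9 + (-4 + 4*p) = -13 + 4*p)
Y(j) = -1/(2*j)
m = -5/4 (m = -(-4 - ½/(-1)*3)²/5 = -(-4 - ½*(-1)*3)²/5 = -(-4 + (½)*3)²/5 = -(-4 + 3/2)²/5 = -(-5/2)²/5 = -⅕*25/4 = -5/4 ≈ -1.2500)
m - L(-22) = -5/4 - (-13 + 4*(-22)) = -5/4 - (-13 - 88) = -5/4 - 1*(-101) = -5/4 + 101 = 399/4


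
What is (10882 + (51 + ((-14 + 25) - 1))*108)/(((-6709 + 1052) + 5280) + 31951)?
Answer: 8735/15787 ≈ 0.55330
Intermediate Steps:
(10882 + (51 + ((-14 + 25) - 1))*108)/(((-6709 + 1052) + 5280) + 31951) = (10882 + (51 + (11 - 1))*108)/((-5657 + 5280) + 31951) = (10882 + (51 + 10)*108)/(-377 + 31951) = (10882 + 61*108)/31574 = (10882 + 6588)*(1/31574) = 17470*(1/31574) = 8735/15787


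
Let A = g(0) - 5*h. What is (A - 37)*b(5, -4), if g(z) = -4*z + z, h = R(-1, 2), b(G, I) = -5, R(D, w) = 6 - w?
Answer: 285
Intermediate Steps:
h = 4 (h = 6 - 1*2 = 6 - 2 = 4)
g(z) = -3*z
A = -20 (A = -3*0 - 5*4 = 0 - 20 = -20)
(A - 37)*b(5, -4) = (-20 - 37)*(-5) = -57*(-5) = 285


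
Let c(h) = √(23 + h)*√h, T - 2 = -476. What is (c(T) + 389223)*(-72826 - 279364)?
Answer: -137080448370 + 352190*√213774 ≈ -1.3692e+11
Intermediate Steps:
T = -474 (T = 2 - 476 = -474)
c(h) = √h*√(23 + h)
(c(T) + 389223)*(-72826 - 279364) = (√(-474)*√(23 - 474) + 389223)*(-72826 - 279364) = ((I*√474)*√(-451) + 389223)*(-352190) = ((I*√474)*(I*√451) + 389223)*(-352190) = (-√213774 + 389223)*(-352190) = (389223 - √213774)*(-352190) = -137080448370 + 352190*√213774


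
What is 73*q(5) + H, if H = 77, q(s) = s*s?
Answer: 1902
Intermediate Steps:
q(s) = s²
73*q(5) + H = 73*5² + 77 = 73*25 + 77 = 1825 + 77 = 1902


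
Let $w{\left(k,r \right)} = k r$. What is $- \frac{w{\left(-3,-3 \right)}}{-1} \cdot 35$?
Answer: $315$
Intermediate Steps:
$- \frac{w{\left(-3,-3 \right)}}{-1} \cdot 35 = - \frac{\left(-3\right) \left(-3\right)}{-1} \cdot 35 = - \left(-1\right) 9 \cdot 35 = - \left(-9\right) 35 = \left(-1\right) \left(-315\right) = 315$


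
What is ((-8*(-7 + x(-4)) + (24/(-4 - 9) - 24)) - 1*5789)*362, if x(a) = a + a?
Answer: -26799946/13 ≈ -2.0615e+6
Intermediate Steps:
x(a) = 2*a
((-8*(-7 + x(-4)) + (24/(-4 - 9) - 24)) - 1*5789)*362 = ((-8*(-7 + 2*(-4)) + (24/(-4 - 9) - 24)) - 1*5789)*362 = ((-8*(-7 - 8) + (24/(-13) - 24)) - 5789)*362 = ((-8*(-15) + (24*(-1/13) - 24)) - 5789)*362 = ((120 + (-24/13 - 24)) - 5789)*362 = ((120 - 336/13) - 5789)*362 = (1224/13 - 5789)*362 = -74033/13*362 = -26799946/13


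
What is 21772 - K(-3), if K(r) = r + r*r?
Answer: 21766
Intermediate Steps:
K(r) = r + r**2
21772 - K(-3) = 21772 - (-3)*(1 - 3) = 21772 - (-3)*(-2) = 21772 - 1*6 = 21772 - 6 = 21766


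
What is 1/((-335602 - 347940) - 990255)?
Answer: -1/1673797 ≈ -5.9744e-7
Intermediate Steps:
1/((-335602 - 347940) - 990255) = 1/(-683542 - 990255) = 1/(-1673797) = -1/1673797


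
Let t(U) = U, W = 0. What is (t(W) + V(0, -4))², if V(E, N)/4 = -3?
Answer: 144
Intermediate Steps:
V(E, N) = -12 (V(E, N) = 4*(-3) = -12)
(t(W) + V(0, -4))² = (0 - 12)² = (-12)² = 144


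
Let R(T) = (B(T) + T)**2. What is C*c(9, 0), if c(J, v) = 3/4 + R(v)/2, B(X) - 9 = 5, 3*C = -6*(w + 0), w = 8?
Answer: -1580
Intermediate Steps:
C = -16 (C = (-6*(8 + 0))/3 = (-6*8)/3 = (1/3)*(-48) = -16)
B(X) = 14 (B(X) = 9 + 5 = 14)
R(T) = (14 + T)**2
c(J, v) = 3/4 + (14 + v)**2/2
C*c(9, 0) = -16*(3/4 + (14 + 0)**2/2) = -16*(3/4 + (1/2)*14**2) = -16*(3/4 + (1/2)*196) = -16*(3/4 + 98) = -16*395/4 = -1580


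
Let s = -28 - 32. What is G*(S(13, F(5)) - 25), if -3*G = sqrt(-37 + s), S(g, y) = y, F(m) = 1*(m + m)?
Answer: 5*I*sqrt(97) ≈ 49.244*I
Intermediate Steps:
F(m) = 2*m (F(m) = 1*(2*m) = 2*m)
s = -60
G = -I*sqrt(97)/3 (G = -sqrt(-37 - 60)/3 = -I*sqrt(97)/3 ≈ -3.283*I)
G*(S(13, F(5)) - 25) = (-I*sqrt(97)/3)*(2*5 - 25) = (-I*sqrt(97)/3)*(10 - 25) = -I*sqrt(97)/3*(-15) = 5*I*sqrt(97)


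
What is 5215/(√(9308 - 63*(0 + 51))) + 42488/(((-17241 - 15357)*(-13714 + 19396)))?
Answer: -10622/46305459 + 1043*√6095/1219 ≈ 66.798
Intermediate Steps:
5215/(√(9308 - 63*(0 + 51))) + 42488/(((-17241 - 15357)*(-13714 + 19396))) = 5215/(√(9308 - 63*51)) + 42488/((-32598*5682)) = 5215/(√(9308 - 3213)) + 42488/(-185221836) = 5215/(√6095) + 42488*(-1/185221836) = 5215*(√6095/6095) - 10622/46305459 = 1043*√6095/1219 - 10622/46305459 = -10622/46305459 + 1043*√6095/1219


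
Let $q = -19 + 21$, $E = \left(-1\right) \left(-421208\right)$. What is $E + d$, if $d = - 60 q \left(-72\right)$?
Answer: $429848$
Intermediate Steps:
$E = 421208$
$q = 2$
$d = 8640$ ($d = \left(-60\right) 2 \left(-72\right) = \left(-120\right) \left(-72\right) = 8640$)
$E + d = 421208 + 8640 = 429848$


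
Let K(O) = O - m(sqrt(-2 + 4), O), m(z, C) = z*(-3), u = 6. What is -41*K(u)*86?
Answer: -21156 - 10578*sqrt(2) ≈ -36116.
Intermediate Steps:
m(z, C) = -3*z
K(O) = O + 3*sqrt(2) (K(O) = O - (-3)*sqrt(-2 + 4) = O - (-3)*sqrt(2) = O + 3*sqrt(2))
-41*K(u)*86 = -41*(6 + 3*sqrt(2))*86 = (-246 - 123*sqrt(2))*86 = -21156 - 10578*sqrt(2)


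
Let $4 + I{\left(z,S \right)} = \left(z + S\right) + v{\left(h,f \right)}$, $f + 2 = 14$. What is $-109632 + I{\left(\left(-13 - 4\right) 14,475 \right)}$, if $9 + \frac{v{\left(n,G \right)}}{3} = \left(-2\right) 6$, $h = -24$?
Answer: $-109462$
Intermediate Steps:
$f = 12$ ($f = -2 + 14 = 12$)
$v{\left(n,G \right)} = -63$ ($v{\left(n,G \right)} = -27 + 3 \left(\left(-2\right) 6\right) = -27 + 3 \left(-12\right) = -27 - 36 = -63$)
$I{\left(z,S \right)} = -67 + S + z$ ($I{\left(z,S \right)} = -4 - \left(63 - S - z\right) = -4 + \left(-63 + S + z\right) = -67 + S + z$)
$-109632 + I{\left(\left(-13 - 4\right) 14,475 \right)} = -109632 + \left(-67 + 475 + \left(-13 - 4\right) 14\right) = -109632 - -170 = -109632 + 170 = -109462$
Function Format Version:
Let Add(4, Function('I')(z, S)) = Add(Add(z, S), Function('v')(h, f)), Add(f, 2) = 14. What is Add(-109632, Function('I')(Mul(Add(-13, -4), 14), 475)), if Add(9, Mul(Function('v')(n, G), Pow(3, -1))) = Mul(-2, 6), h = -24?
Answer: -109462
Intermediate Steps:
f = 12 (f = Add(-2, 14) = 12)
Function('v')(n, G) = -63 (Function('v')(n, G) = Add(-27, Mul(3, Mul(-2, 6))) = Add(-27, Mul(3, -12)) = Add(-27, -36) = -63)
Function('I')(z, S) = Add(-67, S, z) (Function('I')(z, S) = Add(-4, Add(Add(z, S), -63)) = Add(-4, Add(Add(S, z), -63)) = Add(-4, Add(-63, S, z)) = Add(-67, S, z))
Add(-109632, Function('I')(Mul(Add(-13, -4), 14), 475)) = Add(-109632, Add(-67, 475, Mul(Add(-13, -4), 14))) = Add(-109632, Add(-67, 475, Mul(-17, 14))) = Add(-109632, Add(-67, 475, -238)) = Add(-109632, 170) = -109462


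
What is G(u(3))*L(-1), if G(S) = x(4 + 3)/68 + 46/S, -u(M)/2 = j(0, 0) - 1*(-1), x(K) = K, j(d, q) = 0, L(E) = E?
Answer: 1557/68 ≈ 22.897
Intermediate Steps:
u(M) = -2 (u(M) = -2*(0 - 1*(-1)) = -2*(0 + 1) = -2*1 = -2)
G(S) = 7/68 + 46/S (G(S) = (4 + 3)/68 + 46/S = 7*(1/68) + 46/S = 7/68 + 46/S)
G(u(3))*L(-1) = (7/68 + 46/(-2))*(-1) = (7/68 + 46*(-1/2))*(-1) = (7/68 - 23)*(-1) = -1557/68*(-1) = 1557/68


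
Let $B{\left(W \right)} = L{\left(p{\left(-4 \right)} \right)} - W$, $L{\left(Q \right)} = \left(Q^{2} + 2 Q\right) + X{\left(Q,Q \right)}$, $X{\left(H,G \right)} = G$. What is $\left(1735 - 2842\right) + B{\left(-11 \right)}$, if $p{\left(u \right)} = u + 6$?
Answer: $-1086$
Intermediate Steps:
$p{\left(u \right)} = 6 + u$
$L{\left(Q \right)} = Q^{2} + 3 Q$ ($L{\left(Q \right)} = \left(Q^{2} + 2 Q\right) + Q = Q^{2} + 3 Q$)
$B{\left(W \right)} = 10 - W$ ($B{\left(W \right)} = \left(6 - 4\right) \left(3 + \left(6 - 4\right)\right) - W = 2 \left(3 + 2\right) - W = 2 \cdot 5 - W = 10 - W$)
$\left(1735 - 2842\right) + B{\left(-11 \right)} = \left(1735 - 2842\right) + \left(10 - -11\right) = -1107 + \left(10 + 11\right) = -1107 + 21 = -1086$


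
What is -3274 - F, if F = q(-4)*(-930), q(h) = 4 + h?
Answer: -3274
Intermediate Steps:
F = 0 (F = (4 - 4)*(-930) = 0*(-930) = 0)
-3274 - F = -3274 - 1*0 = -3274 + 0 = -3274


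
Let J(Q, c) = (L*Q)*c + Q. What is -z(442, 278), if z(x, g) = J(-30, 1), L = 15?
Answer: 480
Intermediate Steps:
J(Q, c) = Q + 15*Q*c (J(Q, c) = (15*Q)*c + Q = 15*Q*c + Q = Q + 15*Q*c)
z(x, g) = -480 (z(x, g) = -30*(1 + 15*1) = -30*(1 + 15) = -30*16 = -480)
-z(442, 278) = -1*(-480) = 480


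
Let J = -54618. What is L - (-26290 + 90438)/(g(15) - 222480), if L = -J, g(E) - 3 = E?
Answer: 6075246832/111231 ≈ 54618.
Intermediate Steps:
g(E) = 3 + E
L = 54618 (L = -1*(-54618) = 54618)
L - (-26290 + 90438)/(g(15) - 222480) = 54618 - (-26290 + 90438)/((3 + 15) - 222480) = 54618 - 64148/(18 - 222480) = 54618 - 64148/(-222462) = 54618 - 64148*(-1)/222462 = 54618 - 1*(-32074/111231) = 54618 + 32074/111231 = 6075246832/111231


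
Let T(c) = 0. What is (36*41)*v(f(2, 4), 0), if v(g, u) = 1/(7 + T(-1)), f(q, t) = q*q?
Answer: 1476/7 ≈ 210.86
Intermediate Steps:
f(q, t) = q²
v(g, u) = ⅐ (v(g, u) = 1/(7 + 0) = 1/7 = ⅐)
(36*41)*v(f(2, 4), 0) = (36*41)*(⅐) = 1476*(⅐) = 1476/7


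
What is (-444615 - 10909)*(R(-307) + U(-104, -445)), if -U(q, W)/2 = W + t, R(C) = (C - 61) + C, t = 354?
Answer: 224573332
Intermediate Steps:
R(C) = -61 + 2*C (R(C) = (-61 + C) + C = -61 + 2*C)
U(q, W) = -708 - 2*W (U(q, W) = -2*(W + 354) = -2*(354 + W) = -708 - 2*W)
(-444615 - 10909)*(R(-307) + U(-104, -445)) = (-444615 - 10909)*((-61 + 2*(-307)) + (-708 - 2*(-445))) = -455524*((-61 - 614) + (-708 + 890)) = -455524*(-675 + 182) = -455524*(-493) = 224573332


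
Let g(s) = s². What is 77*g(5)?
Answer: 1925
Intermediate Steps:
77*g(5) = 77*5² = 77*25 = 1925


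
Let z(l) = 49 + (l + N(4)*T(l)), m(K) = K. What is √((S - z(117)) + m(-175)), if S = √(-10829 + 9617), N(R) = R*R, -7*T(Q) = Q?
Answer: √(-3605 + 98*I*√303)/7 ≈ 1.9775 + 8.8024*I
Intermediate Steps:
T(Q) = -Q/7
N(R) = R²
S = 2*I*√303 (S = √(-1212) = 2*I*√303 ≈ 34.814*I)
z(l) = 49 - 9*l/7 (z(l) = 49 + (l + 4²*(-l/7)) = 49 + (l + 16*(-l/7)) = 49 + (l - 16*l/7) = 49 - 9*l/7)
√((S - z(117)) + m(-175)) = √((2*I*√303 - (49 - 9/7*117)) - 175) = √((2*I*√303 - (49 - 1053/7)) - 175) = √((2*I*√303 - 1*(-710/7)) - 175) = √((2*I*√303 + 710/7) - 175) = √((710/7 + 2*I*√303) - 175) = √(-515/7 + 2*I*√303)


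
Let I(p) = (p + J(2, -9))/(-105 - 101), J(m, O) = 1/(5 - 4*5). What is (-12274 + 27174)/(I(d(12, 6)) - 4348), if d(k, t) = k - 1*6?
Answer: -46041000/13435409 ≈ -3.4268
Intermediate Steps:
d(k, t) = -6 + k (d(k, t) = k - 6 = -6 + k)
J(m, O) = -1/15 (J(m, O) = 1/(5 - 20) = 1/(-15) = -1/15)
I(p) = 1/3090 - p/206 (I(p) = (p - 1/15)/(-105 - 101) = (-1/15 + p)/(-206) = (-1/15 + p)*(-1/206) = 1/3090 - p/206)
(-12274 + 27174)/(I(d(12, 6)) - 4348) = (-12274 + 27174)/((1/3090 - (-6 + 12)/206) - 4348) = 14900/((1/3090 - 1/206*6) - 4348) = 14900/((1/3090 - 3/103) - 4348) = 14900/(-89/3090 - 4348) = 14900/(-13435409/3090) = 14900*(-3090/13435409) = -46041000/13435409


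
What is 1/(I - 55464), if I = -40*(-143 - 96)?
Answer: -1/45904 ≈ -2.1785e-5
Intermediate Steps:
I = 9560 (I = -40*(-239) = 9560)
1/(I - 55464) = 1/(9560 - 55464) = 1/(-45904) = -1/45904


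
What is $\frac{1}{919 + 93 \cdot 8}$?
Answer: $\frac{1}{1663} \approx 0.00060132$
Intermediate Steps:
$\frac{1}{919 + 93 \cdot 8} = \frac{1}{919 + 744} = \frac{1}{1663}$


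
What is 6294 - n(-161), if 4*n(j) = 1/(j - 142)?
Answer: 7628329/1212 ≈ 6294.0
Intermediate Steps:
n(j) = 1/(4*(-142 + j)) (n(j) = 1/(4*(j - 142)) = 1/(4*(-142 + j)))
6294 - n(-161) = 6294 - 1/(4*(-142 - 161)) = 6294 - 1/(4*(-303)) = 6294 - (-1)/(4*303) = 6294 - 1*(-1/1212) = 6294 + 1/1212 = 7628329/1212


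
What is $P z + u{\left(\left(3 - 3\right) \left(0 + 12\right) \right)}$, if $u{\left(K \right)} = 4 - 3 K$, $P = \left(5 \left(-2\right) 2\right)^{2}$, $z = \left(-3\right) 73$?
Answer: $-87596$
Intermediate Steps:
$z = -219$
$P = 400$ ($P = \left(\left(-10\right) 2\right)^{2} = \left(-20\right)^{2} = 400$)
$u{\left(K \right)} = 4 - 3 K$
$P z + u{\left(\left(3 - 3\right) \left(0 + 12\right) \right)} = 400 \left(-219\right) + \left(4 - 3 \left(3 - 3\right) \left(0 + 12\right)\right) = -87600 + \left(4 - 3 \cdot 0 \cdot 12\right) = -87600 + \left(4 - 0\right) = -87600 + \left(4 + 0\right) = -87600 + 4 = -87596$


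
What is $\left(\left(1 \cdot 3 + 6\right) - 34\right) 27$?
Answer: $-675$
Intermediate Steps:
$\left(\left(1 \cdot 3 + 6\right) - 34\right) 27 = \left(\left(3 + 6\right) - 34\right) 27 = \left(9 - 34\right) 27 = \left(-25\right) 27 = -675$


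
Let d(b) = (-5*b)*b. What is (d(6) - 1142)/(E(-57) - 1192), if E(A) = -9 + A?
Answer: 661/629 ≈ 1.0509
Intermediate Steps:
d(b) = -5*b²
(d(6) - 1142)/(E(-57) - 1192) = (-5*6² - 1142)/((-9 - 57) - 1192) = (-5*36 - 1142)/(-66 - 1192) = (-180 - 1142)/(-1258) = -1322*(-1/1258) = 661/629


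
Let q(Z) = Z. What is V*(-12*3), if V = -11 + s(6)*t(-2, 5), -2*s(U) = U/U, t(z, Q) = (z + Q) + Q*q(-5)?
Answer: 0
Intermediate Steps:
t(z, Q) = z - 4*Q (t(z, Q) = (z + Q) + Q*(-5) = (Q + z) - 5*Q = z - 4*Q)
s(U) = -½ (s(U) = -U/(2*U) = -½*1 = -½)
V = 0 (V = -11 - (-2 - 4*5)/2 = -11 - (-2 - 20)/2 = -11 - ½*(-22) = -11 + 11 = 0)
V*(-12*3) = 0*(-12*3) = 0*(-36) = 0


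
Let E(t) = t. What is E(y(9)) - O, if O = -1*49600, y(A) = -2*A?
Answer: 49582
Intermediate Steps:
O = -49600
E(y(9)) - O = -2*9 - 1*(-49600) = -18 + 49600 = 49582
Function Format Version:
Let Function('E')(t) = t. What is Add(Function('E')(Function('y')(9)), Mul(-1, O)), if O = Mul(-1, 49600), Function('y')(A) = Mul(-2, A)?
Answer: 49582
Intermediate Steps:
O = -49600
Add(Function('E')(Function('y')(9)), Mul(-1, O)) = Add(Mul(-2, 9), Mul(-1, -49600)) = Add(-18, 49600) = 49582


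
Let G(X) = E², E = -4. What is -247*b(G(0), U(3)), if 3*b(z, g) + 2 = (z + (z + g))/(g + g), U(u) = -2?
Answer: 4693/6 ≈ 782.17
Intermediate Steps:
G(X) = 16 (G(X) = (-4)² = 16)
b(z, g) = -⅔ + (g + 2*z)/(6*g) (b(z, g) = -⅔ + ((z + (z + g))/(g + g))/3 = -⅔ + ((z + (g + z))/((2*g)))/3 = -⅔ + ((g + 2*z)*(1/(2*g)))/3 = -⅔ + ((g + 2*z)/(2*g))/3 = -⅔ + (g + 2*z)/(6*g))
-247*b(G(0), U(3)) = -247*(-½*(-2) + (⅓)*16)/(-2) = -(-247)*(1 + 16/3)/2 = -(-247)*19/(2*3) = -247*(-19/6) = 4693/6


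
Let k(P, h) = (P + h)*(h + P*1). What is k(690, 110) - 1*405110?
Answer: 234890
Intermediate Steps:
k(P, h) = (P + h)**2 (k(P, h) = (P + h)*(h + P) = (P + h)*(P + h) = (P + h)**2)
k(690, 110) - 1*405110 = (690 + 110)**2 - 1*405110 = 800**2 - 405110 = 640000 - 405110 = 234890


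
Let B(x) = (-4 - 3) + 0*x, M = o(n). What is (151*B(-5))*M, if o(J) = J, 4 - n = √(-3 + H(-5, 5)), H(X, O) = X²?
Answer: -4228 + 1057*√22 ≈ 729.77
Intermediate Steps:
n = 4 - √22 (n = 4 - √(-3 + (-5)²) = 4 - √(-3 + 25) = 4 - √22 ≈ -0.69042)
M = 4 - √22 ≈ -0.69042
B(x) = -7 (B(x) = -7 + 0 = -7)
(151*B(-5))*M = (151*(-7))*(4 - √22) = -1057*(4 - √22) = -4228 + 1057*√22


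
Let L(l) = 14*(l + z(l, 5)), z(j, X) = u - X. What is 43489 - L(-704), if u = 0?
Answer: 53415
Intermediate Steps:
z(j, X) = -X (z(j, X) = 0 - X = -X)
L(l) = -70 + 14*l (L(l) = 14*(l - 1*5) = 14*(l - 5) = 14*(-5 + l) = -70 + 14*l)
43489 - L(-704) = 43489 - (-70 + 14*(-704)) = 43489 - (-70 - 9856) = 43489 - 1*(-9926) = 43489 + 9926 = 53415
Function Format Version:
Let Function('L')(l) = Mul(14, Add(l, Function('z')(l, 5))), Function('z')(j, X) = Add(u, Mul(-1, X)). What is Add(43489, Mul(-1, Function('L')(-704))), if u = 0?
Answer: 53415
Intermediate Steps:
Function('z')(j, X) = Mul(-1, X) (Function('z')(j, X) = Add(0, Mul(-1, X)) = Mul(-1, X))
Function('L')(l) = Add(-70, Mul(14, l)) (Function('L')(l) = Mul(14, Add(l, Mul(-1, 5))) = Mul(14, Add(l, -5)) = Mul(14, Add(-5, l)) = Add(-70, Mul(14, l)))
Add(43489, Mul(-1, Function('L')(-704))) = Add(43489, Mul(-1, Add(-70, Mul(14, -704)))) = Add(43489, Mul(-1, Add(-70, -9856))) = Add(43489, Mul(-1, -9926)) = Add(43489, 9926) = 53415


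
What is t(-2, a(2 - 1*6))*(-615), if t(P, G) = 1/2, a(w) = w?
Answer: -615/2 ≈ -307.50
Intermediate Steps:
t(P, G) = 1/2
t(-2, a(2 - 1*6))*(-615) = (1/2)*(-615) = -615/2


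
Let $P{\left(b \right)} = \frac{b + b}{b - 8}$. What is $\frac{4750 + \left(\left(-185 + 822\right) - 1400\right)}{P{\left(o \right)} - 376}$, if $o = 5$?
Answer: $- \frac{11961}{1138} \approx -10.511$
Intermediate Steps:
$P{\left(b \right)} = \frac{2 b}{-8 + b}$
$\frac{4750 + \left(\left(-185 + 822\right) - 1400\right)}{P{\left(o \right)} - 376} = \frac{4750 + \left(\left(-185 + 822\right) - 1400\right)}{2 \cdot 5 \frac{1}{-8 + 5} - 376} = \frac{4750 + \left(637 - 1400\right)}{2 \cdot 5 \frac{1}{-3} - 376} = \frac{4750 - 763}{2 \cdot 5 \left(- \frac{1}{3}\right) - 376} = \frac{3987}{- \frac{10}{3} - 376} = \frac{3987}{- \frac{1138}{3}} = 3987 \left(- \frac{3}{1138}\right) = - \frac{11961}{1138}$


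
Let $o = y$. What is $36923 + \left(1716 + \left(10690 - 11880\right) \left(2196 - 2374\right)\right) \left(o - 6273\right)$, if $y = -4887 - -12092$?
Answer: $199052475$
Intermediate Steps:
$y = 7205$ ($y = -4887 + 12092 = 7205$)
$o = 7205$
$36923 + \left(1716 + \left(10690 - 11880\right) \left(2196 - 2374\right)\right) \left(o - 6273\right) = 36923 + \left(1716 + \left(10690 - 11880\right) \left(2196 - 2374\right)\right) \left(7205 - 6273\right) = 36923 + \left(1716 - -211820\right) 932 = 36923 + \left(1716 + 211820\right) 932 = 36923 + 213536 \cdot 932 = 36923 + 199015552 = 199052475$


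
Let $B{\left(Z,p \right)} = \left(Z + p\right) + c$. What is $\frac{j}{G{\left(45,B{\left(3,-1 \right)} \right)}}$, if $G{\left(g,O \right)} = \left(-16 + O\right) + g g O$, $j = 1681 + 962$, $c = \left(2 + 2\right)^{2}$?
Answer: $\frac{2643}{36452} \approx 0.072506$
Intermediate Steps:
$c = 16$ ($c = 4^{2} = 16$)
$B{\left(Z,p \right)} = 16 + Z + p$ ($B{\left(Z,p \right)} = \left(Z + p\right) + 16 = 16 + Z + p$)
$j = 2643$
$G{\left(g,O \right)} = -16 + O + O g^{2}$ ($G{\left(g,O \right)} = \left(-16 + O\right) + g^{2} O = \left(-16 + O\right) + O g^{2} = -16 + O + O g^{2}$)
$\frac{j}{G{\left(45,B{\left(3,-1 \right)} \right)}} = \frac{2643}{-16 + \left(16 + 3 - 1\right) + \left(16 + 3 - 1\right) 45^{2}} = \frac{2643}{-16 + 18 + 18 \cdot 2025} = \frac{2643}{-16 + 18 + 36450} = \frac{2643}{36452}$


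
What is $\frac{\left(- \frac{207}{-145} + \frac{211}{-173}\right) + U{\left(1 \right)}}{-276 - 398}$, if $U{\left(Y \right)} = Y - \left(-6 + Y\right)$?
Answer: $- \frac{77863}{8453645} \approx -0.0092106$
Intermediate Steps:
$U{\left(Y \right)} = 6$
$\frac{\left(- \frac{207}{-145} + \frac{211}{-173}\right) + U{\left(1 \right)}}{-276 - 398} = \frac{\left(- \frac{207}{-145} + \frac{211}{-173}\right) + 6}{-276 - 398} = \frac{\left(\left(-207\right) \left(- \frac{1}{145}\right) + 211 \left(- \frac{1}{173}\right)\right) + 6}{-674} = \left(\left(\frac{207}{145} - \frac{211}{173}\right) + 6\right) \left(- \frac{1}{674}\right) = \left(\frac{5216}{25085} + 6\right) \left(- \frac{1}{674}\right) = \frac{155726}{25085} \left(- \frac{1}{674}\right) = - \frac{77863}{8453645}$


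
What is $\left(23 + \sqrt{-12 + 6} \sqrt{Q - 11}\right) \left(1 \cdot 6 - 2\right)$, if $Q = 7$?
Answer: $92 - 8 \sqrt{6} \approx 72.404$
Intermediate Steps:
$\left(23 + \sqrt{-12 + 6} \sqrt{Q - 11}\right) \left(1 \cdot 6 - 2\right) = \left(23 + \sqrt{-12 + 6} \sqrt{7 - 11}\right) \left(1 \cdot 6 - 2\right) = \left(23 + \sqrt{-6} \sqrt{-4}\right) \left(6 - 2\right) = \left(23 + i \sqrt{6} \cdot 2 i\right) 4 = \left(23 - 2 \sqrt{6}\right) 4 = 92 - 8 \sqrt{6}$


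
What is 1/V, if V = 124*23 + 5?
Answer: 1/2857 ≈ 0.00035002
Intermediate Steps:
V = 2857 (V = 2852 + 5 = 2857)
1/V = 1/2857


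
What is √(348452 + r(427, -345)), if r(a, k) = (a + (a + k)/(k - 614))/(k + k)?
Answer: √152572965051540390/661710 ≈ 590.30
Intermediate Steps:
r(a, k) = (a + (a + k)/(-614 + k))/(2*k) (r(a, k) = (a + (a + k)/(-614 + k))/((2*k)) = (a + (a + k)/(-614 + k))*(1/(2*k)) = (a + (a + k)/(-614 + k))/(2*k))
√(348452 + r(427, -345)) = √(348452 + (½)*(-345 - 613*427 + 427*(-345))/(-345*(-614 - 345))) = √(348452 + (½)*(-1/345)*(-345 - 261751 - 147315)/(-959)) = √(348452 + (½)*(-1/345)*(-1/959)*(-409411)) = √(348452 - 409411/661710) = √(230573763509/661710) = √152572965051540390/661710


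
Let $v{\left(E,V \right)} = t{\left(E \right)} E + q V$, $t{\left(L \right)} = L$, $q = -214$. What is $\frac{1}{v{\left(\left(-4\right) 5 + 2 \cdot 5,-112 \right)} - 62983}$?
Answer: $- \frac{1}{38915} \approx -2.5697 \cdot 10^{-5}$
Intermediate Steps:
$v{\left(E,V \right)} = E^{2} - 214 V$ ($v{\left(E,V \right)} = E E - 214 V = E^{2} - 214 V$)
$\frac{1}{v{\left(\left(-4\right) 5 + 2 \cdot 5,-112 \right)} - 62983} = \frac{1}{\left(\left(\left(-4\right) 5 + 2 \cdot 5\right)^{2} - -23968\right) - 62983} = \frac{1}{\left(\left(-20 + 10\right)^{2} + 23968\right) - 62983} = \frac{1}{\left(\left(-10\right)^{2} + 23968\right) - 62983} = \frac{1}{\left(100 + 23968\right) - 62983} = \frac{1}{24068 - 62983} = \frac{1}{-38915} = - \frac{1}{38915}$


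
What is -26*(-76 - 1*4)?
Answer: 2080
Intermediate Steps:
-26*(-76 - 1*4) = -26*(-76 - 4) = -26*(-80) = 2080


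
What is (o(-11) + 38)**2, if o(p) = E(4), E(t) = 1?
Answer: 1521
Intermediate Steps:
o(p) = 1
(o(-11) + 38)**2 = (1 + 38)**2 = 39**2 = 1521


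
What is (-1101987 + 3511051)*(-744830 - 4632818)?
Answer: -12955098201472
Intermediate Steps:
(-1101987 + 3511051)*(-744830 - 4632818) = 2409064*(-5377648) = -12955098201472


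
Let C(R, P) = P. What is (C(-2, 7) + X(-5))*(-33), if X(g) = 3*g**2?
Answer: -2706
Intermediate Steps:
(C(-2, 7) + X(-5))*(-33) = (7 + 3*(-5)**2)*(-33) = (7 + 3*25)*(-33) = (7 + 75)*(-33) = 82*(-33) = -2706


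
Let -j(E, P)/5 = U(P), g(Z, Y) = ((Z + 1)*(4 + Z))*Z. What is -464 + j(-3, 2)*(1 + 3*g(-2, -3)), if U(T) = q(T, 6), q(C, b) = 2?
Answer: -594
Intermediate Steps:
U(T) = 2
g(Z, Y) = Z*(1 + Z)*(4 + Z) (g(Z, Y) = ((1 + Z)*(4 + Z))*Z = Z*(1 + Z)*(4 + Z))
j(E, P) = -10 (j(E, P) = -5*2 = -10)
-464 + j(-3, 2)*(1 + 3*g(-2, -3)) = -464 - 10*(1 + 3*(-2*(4 + (-2)² + 5*(-2)))) = -464 - 10*(1 + 3*(-2*(4 + 4 - 10))) = -464 - 10*(1 + 3*(-2*(-2))) = -464 - 10*(1 + 3*4) = -464 - 10*(1 + 12) = -464 - 10*13 = -464 - 130 = -594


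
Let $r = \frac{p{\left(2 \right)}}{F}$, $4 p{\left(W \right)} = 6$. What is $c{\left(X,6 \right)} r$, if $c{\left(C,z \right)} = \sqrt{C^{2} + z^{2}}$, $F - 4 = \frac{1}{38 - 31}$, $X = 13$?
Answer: $\frac{21 \sqrt{205}}{58} \approx 5.184$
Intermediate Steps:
$p{\left(W \right)} = \frac{3}{2}$ ($p{\left(W \right)} = \frac{1}{4} \cdot 6 = \frac{3}{2}$)
$F = \frac{29}{7}$ ($F = 4 + \frac{1}{38 - 31} = 4 + \frac{1}{7} = \frac{29}{7} \approx 4.1429$)
$r = \frac{21}{58}$ ($r = \frac{3}{2 \cdot \frac{29}{7}} = \frac{3}{2} \cdot \frac{7}{29} = \frac{21}{58} \approx 0.36207$)
$c{\left(X,6 \right)} r = \sqrt{13^{2} + 6^{2}} \cdot \frac{21}{58} = \sqrt{169 + 36} \cdot \frac{21}{58} = \sqrt{205} \cdot \frac{21}{58} = \frac{21 \sqrt{205}}{58}$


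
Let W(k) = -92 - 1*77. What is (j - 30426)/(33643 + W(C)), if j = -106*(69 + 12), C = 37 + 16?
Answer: -6502/5579 ≈ -1.1654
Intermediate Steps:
C = 53
j = -8586 (j = -106*81 = -8586)
W(k) = -169 (W(k) = -92 - 77 = -169)
(j - 30426)/(33643 + W(C)) = (-8586 - 30426)/(33643 - 169) = -39012/33474 = -39012*1/33474 = -6502/5579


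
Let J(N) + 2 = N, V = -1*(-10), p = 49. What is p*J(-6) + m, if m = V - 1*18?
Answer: -400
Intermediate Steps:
V = 10
J(N) = -2 + N
m = -8 (m = 10 - 1*18 = 10 - 18 = -8)
p*J(-6) + m = 49*(-2 - 6) - 8 = 49*(-8) - 8 = -392 - 8 = -400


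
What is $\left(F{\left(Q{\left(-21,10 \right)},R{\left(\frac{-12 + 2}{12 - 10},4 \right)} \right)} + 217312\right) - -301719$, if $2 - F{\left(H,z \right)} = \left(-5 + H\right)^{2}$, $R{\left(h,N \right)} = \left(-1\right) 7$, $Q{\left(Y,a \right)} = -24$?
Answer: $518192$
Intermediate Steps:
$R{\left(h,N \right)} = -7$
$F{\left(H,z \right)} = 2 - \left(-5 + H\right)^{2}$
$\left(F{\left(Q{\left(-21,10 \right)},R{\left(\frac{-12 + 2}{12 - 10},4 \right)} \right)} + 217312\right) - -301719 = \left(\left(2 - \left(-5 - 24\right)^{2}\right) + 217312\right) - -301719 = \left(\left(2 - \left(-29\right)^{2}\right) + 217312\right) + 301719 = \left(\left(2 - 841\right) + 217312\right) + 301719 = \left(-839 + 217312\right) + 301719 = 216473 + 301719 = 518192$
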